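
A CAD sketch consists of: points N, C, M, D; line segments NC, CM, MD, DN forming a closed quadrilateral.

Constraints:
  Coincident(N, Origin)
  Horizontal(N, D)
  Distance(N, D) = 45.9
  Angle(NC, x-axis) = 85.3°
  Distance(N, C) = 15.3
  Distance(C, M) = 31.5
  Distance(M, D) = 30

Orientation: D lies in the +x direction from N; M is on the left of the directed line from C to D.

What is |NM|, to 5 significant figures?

40.342

Checks: |CM| = 31.50 ✓; |MD| = 30.00 ✓.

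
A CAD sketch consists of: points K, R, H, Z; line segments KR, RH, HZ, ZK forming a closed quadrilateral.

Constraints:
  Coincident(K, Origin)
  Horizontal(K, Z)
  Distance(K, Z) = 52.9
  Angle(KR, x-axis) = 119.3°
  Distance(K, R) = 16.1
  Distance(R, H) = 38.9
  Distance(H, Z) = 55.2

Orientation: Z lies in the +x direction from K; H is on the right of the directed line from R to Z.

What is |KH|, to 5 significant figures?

23.519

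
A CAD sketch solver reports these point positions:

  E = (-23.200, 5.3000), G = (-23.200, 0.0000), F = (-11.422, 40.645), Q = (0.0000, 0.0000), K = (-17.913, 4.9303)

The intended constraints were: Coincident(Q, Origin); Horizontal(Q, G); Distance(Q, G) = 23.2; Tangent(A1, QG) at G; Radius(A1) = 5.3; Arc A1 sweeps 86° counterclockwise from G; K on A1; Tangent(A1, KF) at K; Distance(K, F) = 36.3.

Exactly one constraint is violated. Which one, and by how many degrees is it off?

Tangent(A1, KF) at K — off by 6.30°.

Q = (0.00, 0.00) ✓; Q.y = 0.00, G.y = 0.00 ✓; |QG| = 23.20 ✓; ∠(EG, GQ) = 90.00° ✓; |EG| = 5.300 ✓; bearing(E→K) − bearing(E→G) = 86.00° ✓; |EK| = 5.300 ✓; ∠(EK, KF) = 96.30° ✗; |KF| = 36.30 ✓.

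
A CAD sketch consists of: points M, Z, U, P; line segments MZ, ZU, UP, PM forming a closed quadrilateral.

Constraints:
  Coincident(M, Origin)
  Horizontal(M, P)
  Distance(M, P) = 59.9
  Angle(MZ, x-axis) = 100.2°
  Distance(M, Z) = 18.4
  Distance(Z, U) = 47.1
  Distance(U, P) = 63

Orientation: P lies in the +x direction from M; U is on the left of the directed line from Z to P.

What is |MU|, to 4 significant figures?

60.46

Checks: |ZU| = 47.10 ✓; |UP| = 63.00 ✓.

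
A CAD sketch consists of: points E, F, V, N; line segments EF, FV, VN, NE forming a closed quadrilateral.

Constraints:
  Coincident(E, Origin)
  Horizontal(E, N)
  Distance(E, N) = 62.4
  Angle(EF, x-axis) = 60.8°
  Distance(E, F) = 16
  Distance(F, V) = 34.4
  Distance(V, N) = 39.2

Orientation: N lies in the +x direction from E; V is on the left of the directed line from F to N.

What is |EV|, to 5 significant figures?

48.726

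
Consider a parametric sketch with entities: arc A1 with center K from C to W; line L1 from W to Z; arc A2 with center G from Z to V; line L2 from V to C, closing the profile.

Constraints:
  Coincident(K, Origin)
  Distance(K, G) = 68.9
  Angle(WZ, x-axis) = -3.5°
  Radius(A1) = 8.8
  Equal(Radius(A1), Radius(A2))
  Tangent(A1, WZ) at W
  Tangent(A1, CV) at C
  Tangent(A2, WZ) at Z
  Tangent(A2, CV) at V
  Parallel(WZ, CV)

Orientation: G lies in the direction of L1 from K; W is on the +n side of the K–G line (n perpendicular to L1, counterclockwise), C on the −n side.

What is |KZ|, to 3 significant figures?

69.5

The slot axis is L1's direction at -3.5°, so u = (cos -3.5°, sin -3.5°) = (0.998, -0.0610) and n = (−sin -3.5°, cos -3.5°) = (0.0610, 0.998). K is at the origin and G lies 68.9 along u from K, so G = 68.9·u = (68.8, -4.21). Tangency of A1 to both parallel lines with radius 8.8 puts W and C at K ± 8.8·n: W = (0.537, 8.78), C = (-0.537, -8.78). Equal radii place Z and V the same way about G: Z = G + 8.8·n = (69.3, 4.58), V = G − 8.8·n = (68.2, -13.0). Then |KZ| = |Z − K| = 69.5.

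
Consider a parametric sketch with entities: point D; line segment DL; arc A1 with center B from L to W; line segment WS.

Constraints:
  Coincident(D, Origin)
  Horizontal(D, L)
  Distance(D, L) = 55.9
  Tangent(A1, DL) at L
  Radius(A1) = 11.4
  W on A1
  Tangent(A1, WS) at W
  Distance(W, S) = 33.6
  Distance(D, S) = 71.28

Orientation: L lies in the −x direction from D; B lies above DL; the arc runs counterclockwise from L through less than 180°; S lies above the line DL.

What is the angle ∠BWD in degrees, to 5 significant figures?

146.95°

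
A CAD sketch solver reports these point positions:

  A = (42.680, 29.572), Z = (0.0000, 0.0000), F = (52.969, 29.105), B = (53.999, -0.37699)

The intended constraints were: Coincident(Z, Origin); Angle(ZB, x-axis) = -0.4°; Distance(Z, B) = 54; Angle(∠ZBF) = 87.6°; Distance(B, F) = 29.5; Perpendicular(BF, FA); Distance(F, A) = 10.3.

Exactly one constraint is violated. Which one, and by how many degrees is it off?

Perpendicular(BF, FA) — off by 4.60°.

Z = (0.00, 0.00) ✓; ZB at -0.4000° ✓; |ZB| = 54.00 ✓; ∠ZBF = 87.60° ✓; |BF| = 29.50 ✓; ∠(BF, FA) = 85.40° ✗; |FA| = 10.30 ✓.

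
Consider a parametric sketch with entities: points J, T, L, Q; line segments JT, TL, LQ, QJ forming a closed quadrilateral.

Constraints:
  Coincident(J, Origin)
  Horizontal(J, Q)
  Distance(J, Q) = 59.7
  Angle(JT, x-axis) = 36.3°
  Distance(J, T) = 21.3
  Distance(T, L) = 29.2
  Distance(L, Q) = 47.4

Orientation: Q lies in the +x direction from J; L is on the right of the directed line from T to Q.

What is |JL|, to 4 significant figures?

22.51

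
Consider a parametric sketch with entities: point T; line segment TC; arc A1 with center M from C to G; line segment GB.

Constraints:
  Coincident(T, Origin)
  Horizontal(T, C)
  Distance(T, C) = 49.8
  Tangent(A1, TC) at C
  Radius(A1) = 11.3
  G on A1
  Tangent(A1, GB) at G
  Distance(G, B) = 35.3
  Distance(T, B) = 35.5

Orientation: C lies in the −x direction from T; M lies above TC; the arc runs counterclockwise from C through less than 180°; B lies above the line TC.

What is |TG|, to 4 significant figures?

41.45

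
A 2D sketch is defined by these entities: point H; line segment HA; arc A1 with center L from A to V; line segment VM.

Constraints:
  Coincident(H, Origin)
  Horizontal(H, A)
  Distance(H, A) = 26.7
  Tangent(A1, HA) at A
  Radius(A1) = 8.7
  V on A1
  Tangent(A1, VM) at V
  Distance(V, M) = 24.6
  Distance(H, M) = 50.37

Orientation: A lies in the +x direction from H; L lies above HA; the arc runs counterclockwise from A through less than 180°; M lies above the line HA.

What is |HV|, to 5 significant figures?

36.035

H is at the origin; HA is horizontal with |HA| = 26.7 and A on the +x side, so A = (26.700, 0.0000). Since A1 is tangent to HA there, LA ⟂ HA, so L = A + (0, 8.7) = (26.700, 8.7000). Since LV ⟂ VM (tangency), |LM| = √(8.7² + 24.6²) = 26.093 regardless of where V sits on A1. So M lies on both circle(H, 50.37) and circle(L, 26.093); the above-HA intersection is M = (39.238, 31.583). V is the foot of the tangent from M: V = (35.287, 7.3027).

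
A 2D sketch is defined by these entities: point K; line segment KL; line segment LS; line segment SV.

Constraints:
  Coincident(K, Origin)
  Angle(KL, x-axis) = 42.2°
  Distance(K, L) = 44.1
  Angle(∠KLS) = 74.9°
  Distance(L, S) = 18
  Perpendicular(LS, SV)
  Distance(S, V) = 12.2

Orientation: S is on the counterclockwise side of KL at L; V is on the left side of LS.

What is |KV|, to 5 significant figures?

31.067

K is at the origin; KL runs at 42.2° with length 44.1, so L = 44.1·(cos 42.2°, sin 42.2°) = (32.669, 29.623). ∠KLS = 74.9°, so LS runs at 42.2° + (180° − 74.9°) = 147.30° from the x-axis; with |LS| = 18.0, S = L + 18.0·(cos 147.30°, sin 147.30°) = (17.522, 39.347). LS is perpendicular to SV; with |SV| = 12.2 on the left of LS, V = S + 12.2·(-0.54024, -0.84151) = (10.931, 29.081). Then |KV| = |V − K| = 31.067.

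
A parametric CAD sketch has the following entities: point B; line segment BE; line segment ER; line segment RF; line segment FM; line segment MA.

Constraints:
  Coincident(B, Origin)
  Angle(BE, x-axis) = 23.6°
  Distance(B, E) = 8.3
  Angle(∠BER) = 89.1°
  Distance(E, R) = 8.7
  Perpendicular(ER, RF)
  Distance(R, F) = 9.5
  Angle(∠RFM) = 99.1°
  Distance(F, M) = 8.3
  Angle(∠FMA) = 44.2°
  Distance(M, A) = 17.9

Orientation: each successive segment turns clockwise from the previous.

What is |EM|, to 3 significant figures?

10.8

B is at the origin; BE runs at 23.6° with length 8.3, so E = (7.61, 3.32). ∠BER = 89.1° gives ER at -67.3° from the x-axis; with |ER| = 8.7, R = (11.0, -4.70). The perpendicularity gives RF at right angles to ER, so RF runs at -157°; with |RF| = 9.5, F = (2.20, -8.37). ∠RFM = 99.1° gives FM at 122° from the x-axis; with |FM| = 8.3, M = (-2.17, -1.32). Then |EM| = |M − E| = 10.8.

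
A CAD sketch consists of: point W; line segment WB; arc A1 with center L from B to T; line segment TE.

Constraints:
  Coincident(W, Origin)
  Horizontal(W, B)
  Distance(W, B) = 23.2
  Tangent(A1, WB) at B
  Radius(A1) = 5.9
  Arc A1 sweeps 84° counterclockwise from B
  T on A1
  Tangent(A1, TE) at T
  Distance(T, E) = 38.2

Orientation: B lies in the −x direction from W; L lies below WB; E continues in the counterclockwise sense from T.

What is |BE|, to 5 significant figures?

44.383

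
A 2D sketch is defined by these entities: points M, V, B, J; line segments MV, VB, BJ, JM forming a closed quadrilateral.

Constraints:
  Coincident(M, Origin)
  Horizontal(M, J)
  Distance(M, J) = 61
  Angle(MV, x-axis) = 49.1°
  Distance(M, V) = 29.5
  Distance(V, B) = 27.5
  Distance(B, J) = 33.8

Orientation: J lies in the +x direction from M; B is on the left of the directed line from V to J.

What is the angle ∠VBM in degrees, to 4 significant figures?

16.87°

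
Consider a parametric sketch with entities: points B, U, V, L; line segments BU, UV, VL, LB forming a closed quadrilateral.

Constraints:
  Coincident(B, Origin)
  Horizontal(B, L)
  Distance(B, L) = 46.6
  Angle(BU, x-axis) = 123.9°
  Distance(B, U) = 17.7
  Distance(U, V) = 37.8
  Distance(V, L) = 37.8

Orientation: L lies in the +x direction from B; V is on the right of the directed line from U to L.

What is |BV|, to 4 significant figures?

20.12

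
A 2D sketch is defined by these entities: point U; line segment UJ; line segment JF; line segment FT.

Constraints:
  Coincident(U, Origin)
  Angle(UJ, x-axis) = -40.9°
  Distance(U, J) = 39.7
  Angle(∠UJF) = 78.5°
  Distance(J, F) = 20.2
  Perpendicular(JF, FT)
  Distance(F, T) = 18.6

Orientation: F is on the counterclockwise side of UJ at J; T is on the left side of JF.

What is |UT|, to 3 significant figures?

23.7

U is at the origin; UJ runs at -40.9° with length 39.7, so J = 39.7·(cos -40.9°, sin -40.9°) = (30.0, -26.0). ∠UJF = 78.5°, so JF runs at -40.9° + (180° − 78.5°) = 60.6° from the x-axis; with |JF| = 20.2, F = J + 20.2·(cos 60.6°, sin 60.6°) = (39.9, -8.39). The perpendicularity gives FT at right angles to JF; with |FT| = 18.6 on the left of JF, T = F + 18.6·(-0.871, 0.491) = (23.7, 0.736). Then |UT| = |T − U| = 23.7.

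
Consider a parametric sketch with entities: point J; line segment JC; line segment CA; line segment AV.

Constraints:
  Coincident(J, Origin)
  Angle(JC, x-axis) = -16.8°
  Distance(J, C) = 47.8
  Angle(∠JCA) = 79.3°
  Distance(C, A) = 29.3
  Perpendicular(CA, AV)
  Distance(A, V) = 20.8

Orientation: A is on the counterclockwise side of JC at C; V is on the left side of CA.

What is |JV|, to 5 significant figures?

33.196

∠JCA = 79.3°, so CA runs at -16.8° + (180° − 79.3°) = 83.900° from the x-axis; with |CA| = 29.3, A = C + 29.3·(cos 83.900°, sin 83.900°) = (48.873, 15.318). The perpendicularity gives AV at right angles to CA; with |AV| = 20.8 on the left of CA, V = A + 20.8·(-0.99434, 0.10626) = (28.191, 17.529). Then |JV| = |V − J| = 33.196.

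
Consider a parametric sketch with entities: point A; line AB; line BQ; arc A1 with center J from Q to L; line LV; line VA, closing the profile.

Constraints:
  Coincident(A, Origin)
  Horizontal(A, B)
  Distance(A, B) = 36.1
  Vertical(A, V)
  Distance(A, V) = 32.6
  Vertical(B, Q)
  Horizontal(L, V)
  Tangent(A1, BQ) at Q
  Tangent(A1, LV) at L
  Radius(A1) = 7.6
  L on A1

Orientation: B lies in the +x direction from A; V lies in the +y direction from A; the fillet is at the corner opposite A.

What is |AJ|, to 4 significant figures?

37.91

AV is vertical with |AV| = 32.6 and V on the +y side, so V = (0.000, 32.60). The virtual corner opposite A is at (36.10, 32.60). A1 meets BQ tangentially, so JQ is at right angles to BQ and tangency of A1 to LV means the radius JL is perpendicular to LV, with radius 7.6, so the center J sits 7.6 in from both sides at J = (28.50, 25.00). Then |AJ| = |J − A| = 37.91.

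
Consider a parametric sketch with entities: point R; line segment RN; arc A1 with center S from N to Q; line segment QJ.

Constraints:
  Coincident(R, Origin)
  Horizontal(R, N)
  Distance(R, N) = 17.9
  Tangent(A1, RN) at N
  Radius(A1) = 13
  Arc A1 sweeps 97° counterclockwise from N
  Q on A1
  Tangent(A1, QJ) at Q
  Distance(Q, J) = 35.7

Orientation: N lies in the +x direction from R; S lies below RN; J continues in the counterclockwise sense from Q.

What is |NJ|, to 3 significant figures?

50.7

R is at the origin; RN is horizontal with |RN| = 17.9 and N on the +x side, so N = (17.9, 0.00). Tangency of A1 to RN means the radius SN is perpendicular to RN, so S = N + (0, -13) = (17.9, -13.0). On A1, N sits at bearing 90° from S; a 97° counterclockwise sweep puts Q at bearing 187°, so Q = S + 13.0·(cos 187°, sin 187°) = (5.00, -14.6). The tangent condition forces SQ to be normal to QJ, so QJ runs along (−sin 187°, cos 187°); with |QJ| = 35.7, J = (9.35, -50.0). Then |NJ| = |J − N| = 50.7.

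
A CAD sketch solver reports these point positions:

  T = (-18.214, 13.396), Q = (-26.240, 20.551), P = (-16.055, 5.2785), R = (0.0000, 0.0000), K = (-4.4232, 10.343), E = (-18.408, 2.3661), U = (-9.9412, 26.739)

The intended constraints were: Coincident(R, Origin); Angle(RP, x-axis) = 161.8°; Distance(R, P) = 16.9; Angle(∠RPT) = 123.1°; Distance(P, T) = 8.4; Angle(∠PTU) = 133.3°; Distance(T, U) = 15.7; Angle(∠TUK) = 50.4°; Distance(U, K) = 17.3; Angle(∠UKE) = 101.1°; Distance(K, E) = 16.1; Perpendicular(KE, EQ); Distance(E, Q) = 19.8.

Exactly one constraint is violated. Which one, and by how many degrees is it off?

Perpendicular(KE, EQ) — off by 6.40°.

R = (0.00, 0.00) ✓; RP at 161.8° ✓; |RP| = 16.90 ✓; ∠RPT = 123.1° ✓; |PT| = 8.400 ✓; ∠PTU = 133.3° ✓; |TU| = 15.70 ✓; ∠TUK = 50.40° ✓; |UK| = 17.30 ✓; ∠UKE = 101.1° ✓; |KE| = 16.10 ✓; ∠(KE, EQ) = 96.40° ✗; |EQ| = 19.80 ✓.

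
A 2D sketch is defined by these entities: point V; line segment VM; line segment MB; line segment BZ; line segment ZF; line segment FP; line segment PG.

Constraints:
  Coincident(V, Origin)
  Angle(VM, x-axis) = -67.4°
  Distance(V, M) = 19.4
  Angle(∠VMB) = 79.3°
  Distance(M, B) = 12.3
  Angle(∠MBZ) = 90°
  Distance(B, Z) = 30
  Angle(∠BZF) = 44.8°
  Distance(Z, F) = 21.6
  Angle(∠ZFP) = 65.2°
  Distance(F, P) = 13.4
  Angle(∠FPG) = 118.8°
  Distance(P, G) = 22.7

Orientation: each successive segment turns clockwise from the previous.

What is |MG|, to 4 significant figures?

36.64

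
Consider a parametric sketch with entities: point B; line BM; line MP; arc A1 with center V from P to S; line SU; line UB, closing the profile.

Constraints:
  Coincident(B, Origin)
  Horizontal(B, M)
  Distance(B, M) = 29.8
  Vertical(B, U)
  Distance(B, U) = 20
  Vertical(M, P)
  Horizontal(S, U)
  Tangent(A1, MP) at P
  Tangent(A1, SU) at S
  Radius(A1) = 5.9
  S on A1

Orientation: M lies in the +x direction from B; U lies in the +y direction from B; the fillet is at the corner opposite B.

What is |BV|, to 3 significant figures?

27.7

B is at the origin; B and M share the same y with |BM| = 29.8 and M on the +x side, so M = (29.8, 0.00). B and U share the same x with |BU| = 20.0 and U on the +y side, so U = (0.00, 20.0). The virtual corner opposite B is at (29.8, 20.0). Tangency of A1 to MP means the radius VP is perpendicular to MP and tangency of A1 to SU means the radius VS is perpendicular to SU, with radius 5.9, so the center V sits 5.9 in from both sides at V = (23.9, 14.1). Then |BV| = |V − B| = 27.7.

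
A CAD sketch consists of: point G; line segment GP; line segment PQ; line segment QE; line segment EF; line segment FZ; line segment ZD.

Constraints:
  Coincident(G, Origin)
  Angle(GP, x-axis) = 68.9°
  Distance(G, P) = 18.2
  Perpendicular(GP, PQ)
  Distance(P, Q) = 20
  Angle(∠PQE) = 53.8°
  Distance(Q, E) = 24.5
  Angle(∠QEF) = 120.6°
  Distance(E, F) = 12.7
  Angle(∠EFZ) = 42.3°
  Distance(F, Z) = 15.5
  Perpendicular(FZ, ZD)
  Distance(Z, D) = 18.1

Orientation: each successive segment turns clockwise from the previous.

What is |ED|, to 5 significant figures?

11.338

G is at the origin; GP runs at 68.9° with length 18.2, so P = (6.5519, 16.980). The perpendicularity gives PQ at right angles to GP, so PQ runs at -21.100°; with |PQ| = 20.0, Q = (25.211, 9.7798). ∠PQE = 53.8° gives QE at -147.30° from the x-axis; with |QE| = 24.5, E = (4.5940, -3.4561). ∠QEF = 120.6° gives EF at 153.30° from the x-axis; with |EF| = 12.7, F = (-6.7518, 2.2503). ∠EFZ = 42.3° gives FZ at 15.600° from the x-axis; with |FZ| = 15.5, Z = (8.1772, 6.4185). The perpendicularity gives ZD at right angles to FZ, so ZD runs at -74.400°; with |ZD| = 18.1, D = (13.045, -11.015). Then |ED| = |D − E| = 11.338.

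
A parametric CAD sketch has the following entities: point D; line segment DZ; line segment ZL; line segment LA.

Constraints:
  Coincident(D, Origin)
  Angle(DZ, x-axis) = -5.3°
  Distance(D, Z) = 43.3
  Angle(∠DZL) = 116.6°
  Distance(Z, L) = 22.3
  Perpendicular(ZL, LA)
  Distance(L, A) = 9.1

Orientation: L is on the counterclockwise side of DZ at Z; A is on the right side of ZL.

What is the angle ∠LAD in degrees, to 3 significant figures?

41.1°

∠DZL = 116.6°, so ZL runs at -5.3° + (180° − 116.6°) = 58.1° from the x-axis; with |ZL| = 22.3, L = Z + 22.3·(cos 58.1°, sin 58.1°) = (54.9, 14.9). ZL ⟂ LA; with |LA| = 9.1 on the right of ZL, A = L + 9.1·(0.849, -0.528) = (62.6, 10.1). Then cos ∠LAD = AL·AD / (|AL||AD|), giving 41.1°.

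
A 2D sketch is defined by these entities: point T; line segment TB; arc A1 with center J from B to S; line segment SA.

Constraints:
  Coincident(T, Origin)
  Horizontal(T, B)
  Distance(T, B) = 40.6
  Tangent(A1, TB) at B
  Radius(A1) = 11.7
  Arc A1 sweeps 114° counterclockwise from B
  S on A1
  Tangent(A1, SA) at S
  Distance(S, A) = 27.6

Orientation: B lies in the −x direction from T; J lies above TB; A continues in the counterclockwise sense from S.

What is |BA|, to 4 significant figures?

41.68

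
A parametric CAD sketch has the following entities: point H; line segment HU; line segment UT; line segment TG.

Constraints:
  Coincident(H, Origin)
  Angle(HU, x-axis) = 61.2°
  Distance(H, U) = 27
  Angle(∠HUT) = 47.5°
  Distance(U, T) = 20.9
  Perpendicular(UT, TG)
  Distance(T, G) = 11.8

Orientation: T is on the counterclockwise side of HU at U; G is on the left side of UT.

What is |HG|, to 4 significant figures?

8.531

∠HUT = 47.5°, so UT runs at 61.2° + (180° − 47.5°) = 193.7° from the x-axis; with |UT| = 20.9, T = U + 20.9·(cos 193.7°, sin 193.7°) = (-7.298, 18.71). The perpendicularity gives TG at right angles to UT; with |TG| = 11.8 on the left of UT, G = T + 11.8·(0.2368, -0.9715) = (-4.503, 7.246). Then |HG| = |G − H| = 8.531.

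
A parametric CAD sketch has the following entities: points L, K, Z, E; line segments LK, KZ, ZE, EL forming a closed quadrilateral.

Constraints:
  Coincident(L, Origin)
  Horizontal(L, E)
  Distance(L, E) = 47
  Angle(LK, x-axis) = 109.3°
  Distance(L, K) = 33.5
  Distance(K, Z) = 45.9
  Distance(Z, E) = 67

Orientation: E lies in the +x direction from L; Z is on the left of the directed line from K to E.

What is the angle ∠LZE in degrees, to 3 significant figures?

41.2°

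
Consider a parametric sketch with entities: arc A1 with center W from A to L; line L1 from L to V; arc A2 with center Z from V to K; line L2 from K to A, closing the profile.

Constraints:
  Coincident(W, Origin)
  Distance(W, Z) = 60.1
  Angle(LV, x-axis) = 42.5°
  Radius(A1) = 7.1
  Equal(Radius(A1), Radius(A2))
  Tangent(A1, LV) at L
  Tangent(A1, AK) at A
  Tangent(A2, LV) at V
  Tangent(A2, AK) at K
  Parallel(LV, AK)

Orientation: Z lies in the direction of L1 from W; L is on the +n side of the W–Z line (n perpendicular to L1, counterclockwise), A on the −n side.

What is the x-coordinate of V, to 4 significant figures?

39.51

The slot axis is L1's direction at 42.5°, so u = (cos 42.5°, sin 42.5°) = (0.7373, 0.6756) and n = (−sin 42.5°, cos 42.5°) = (-0.6756, 0.7373). W is at the origin and Z lies 60.1 along u from W, so Z = 60.1·u = (44.31, 40.60). Tangency of A1 to both parallel lines with radius 7.1 puts L and A at W ± 7.1·n: L = (-4.797, 5.235), A = (4.797, -5.235). Equal radii place V and K the same way about Z: V = Z + 7.1·n = (39.51, 45.84), K = Z − 7.1·n = (49.11, 35.37). So V.x = 39.51.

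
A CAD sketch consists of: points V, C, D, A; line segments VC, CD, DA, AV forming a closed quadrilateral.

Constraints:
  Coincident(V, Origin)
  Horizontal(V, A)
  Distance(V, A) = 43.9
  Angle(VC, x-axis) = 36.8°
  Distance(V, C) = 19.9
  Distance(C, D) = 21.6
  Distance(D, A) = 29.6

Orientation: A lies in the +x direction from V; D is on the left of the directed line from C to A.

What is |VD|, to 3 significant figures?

41.4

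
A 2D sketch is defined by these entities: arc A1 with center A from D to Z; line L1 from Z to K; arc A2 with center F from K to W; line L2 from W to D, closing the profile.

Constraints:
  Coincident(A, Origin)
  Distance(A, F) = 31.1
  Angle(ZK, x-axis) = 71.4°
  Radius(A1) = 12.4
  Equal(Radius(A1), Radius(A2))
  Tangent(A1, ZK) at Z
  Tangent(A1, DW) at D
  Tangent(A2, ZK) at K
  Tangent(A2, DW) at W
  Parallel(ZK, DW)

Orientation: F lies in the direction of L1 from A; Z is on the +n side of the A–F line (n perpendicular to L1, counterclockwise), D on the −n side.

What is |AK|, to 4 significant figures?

33.48

The slot axis is L1's direction at 71.4°, so u = (cos 71.4°, sin 71.4°) = (0.3190, 0.9478) and n = (−sin 71.4°, cos 71.4°) = (-0.9478, 0.3190). A is at the origin and F lies 31.1 along u from A, so F = 31.1·u = (9.920, 29.48). Tangency of A1 to both parallel lines with radius 12.4 puts Z and D at A ± 12.4·n: Z = (-11.75, 3.955), D = (11.75, -3.955). Equal radii place K and W the same way about F: K = F + 12.4·n = (-1.833, 33.43), W = F − 12.4·n = (21.67, 25.52). Then |AK| = |K − A| = 33.48.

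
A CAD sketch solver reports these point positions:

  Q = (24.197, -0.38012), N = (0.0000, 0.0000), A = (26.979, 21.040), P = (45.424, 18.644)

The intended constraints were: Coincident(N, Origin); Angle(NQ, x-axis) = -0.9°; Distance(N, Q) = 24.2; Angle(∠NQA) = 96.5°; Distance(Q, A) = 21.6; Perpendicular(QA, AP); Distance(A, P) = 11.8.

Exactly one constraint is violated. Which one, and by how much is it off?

Distance(A, P) = 11.8 — off by 6.80.

N = (0.00, 0.00) ✓; NQ at -0.9000° ✓; |NQ| = 24.20 ✓; ∠NQA = 96.50° ✓; |QA| = 21.60 ✓; ∠(QA, AP) = 90.00° ✓; |AP| = 18.60 ✗.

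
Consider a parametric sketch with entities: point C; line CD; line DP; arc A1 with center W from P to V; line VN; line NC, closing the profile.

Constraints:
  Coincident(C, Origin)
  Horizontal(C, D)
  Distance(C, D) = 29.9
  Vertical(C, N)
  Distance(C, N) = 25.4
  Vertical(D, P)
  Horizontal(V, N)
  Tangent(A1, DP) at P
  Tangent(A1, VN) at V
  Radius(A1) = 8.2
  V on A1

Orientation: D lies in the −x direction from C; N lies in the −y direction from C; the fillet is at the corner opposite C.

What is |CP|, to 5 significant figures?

34.494

The virtual corner opposite C is at (-29.900, -25.400). A1 meets DP tangentially, so WP is at right angles to DP and since A1 is tangent to VN there, WV ⟂ VN, with radius 8.2, so the center W sits 8.2 in from both sides at W = (-21.700, -17.200). That places the tangent points at P = (-29.900, -17.200) on DP and V = (-21.700, -25.400) on VN. Then |CP| = |P − C| = 34.494.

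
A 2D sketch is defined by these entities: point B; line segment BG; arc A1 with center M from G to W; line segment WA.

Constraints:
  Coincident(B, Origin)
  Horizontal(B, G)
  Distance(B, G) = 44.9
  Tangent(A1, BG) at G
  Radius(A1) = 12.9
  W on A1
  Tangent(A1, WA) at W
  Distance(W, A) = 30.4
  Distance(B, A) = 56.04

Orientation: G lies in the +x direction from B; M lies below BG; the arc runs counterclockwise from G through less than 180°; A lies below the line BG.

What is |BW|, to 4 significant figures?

34.93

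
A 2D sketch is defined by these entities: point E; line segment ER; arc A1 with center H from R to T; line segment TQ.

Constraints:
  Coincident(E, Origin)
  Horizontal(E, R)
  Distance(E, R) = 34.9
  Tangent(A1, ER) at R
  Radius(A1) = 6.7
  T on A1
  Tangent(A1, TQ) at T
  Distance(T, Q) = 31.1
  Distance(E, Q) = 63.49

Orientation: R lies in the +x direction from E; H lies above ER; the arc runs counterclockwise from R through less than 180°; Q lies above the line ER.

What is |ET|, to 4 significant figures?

40.98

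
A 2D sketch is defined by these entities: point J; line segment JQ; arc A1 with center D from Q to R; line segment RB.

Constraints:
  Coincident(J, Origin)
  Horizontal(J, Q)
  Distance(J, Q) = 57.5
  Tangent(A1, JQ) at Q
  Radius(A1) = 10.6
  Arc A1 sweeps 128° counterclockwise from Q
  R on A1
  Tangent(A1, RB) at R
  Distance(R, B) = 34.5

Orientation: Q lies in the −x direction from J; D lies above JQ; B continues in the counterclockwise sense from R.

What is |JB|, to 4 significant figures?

83.17

J is at the origin; J and Q share the same y with |JQ| = 57.5 and Q on the −x side, so Q = (-57.50, 0.000). Since A1 is tangent to JQ there, DQ ⟂ JQ, so D = Q + (0, 10.6) = (-57.50, 10.60). On A1, Q sits at bearing -90° from D; a 128° counterclockwise sweep puts R at bearing 38°, so R = D + 10.6·(cos 38°, sin 38°) = (-49.15, 17.13). A1 meets RB tangentially, so DR is at right angles to RB, so RB runs along (−sin 38°, cos 38°); with |RB| = 34.5, B = (-70.39, 44.31). Then |JB| = |B − J| = 83.17.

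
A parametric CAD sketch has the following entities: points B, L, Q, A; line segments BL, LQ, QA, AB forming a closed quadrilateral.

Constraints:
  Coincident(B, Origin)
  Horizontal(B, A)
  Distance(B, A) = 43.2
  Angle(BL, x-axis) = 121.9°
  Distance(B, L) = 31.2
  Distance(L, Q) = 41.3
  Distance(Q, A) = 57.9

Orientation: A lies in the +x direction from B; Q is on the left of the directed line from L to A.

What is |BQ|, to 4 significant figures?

53.94

B is at the origin; BA is horizontal with |BA| = 43.2 and A in +x, so A = (43.2, 0). BL runs at 121.9° with |BL| = 31.2, so L = (-16.49, 26.49). Q is determined by |LQ| = 41.3 and |QA| = 57.9 together: it lies at the intersection of circle(L, 41.3) and circle(A, 57.9). With |LA| = 65.30, the foot of the radical line on LA is 20.04 from L and the perpendicular offset is √(41.3² − 20.04²) = 36.11. Taking the left-of-LA solution: Q = (16.48, 51.37).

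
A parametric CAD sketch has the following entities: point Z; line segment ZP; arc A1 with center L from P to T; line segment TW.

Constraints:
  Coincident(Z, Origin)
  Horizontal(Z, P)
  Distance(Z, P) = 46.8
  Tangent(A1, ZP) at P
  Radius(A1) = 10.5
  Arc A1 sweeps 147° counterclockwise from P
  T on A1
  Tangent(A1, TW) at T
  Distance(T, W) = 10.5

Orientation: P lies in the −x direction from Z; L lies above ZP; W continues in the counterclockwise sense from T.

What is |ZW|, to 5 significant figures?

55.812

On A1, P sits at bearing -90° from L; a 147° counterclockwise sweep puts T at bearing 57°, so T = L + 10.5·(cos 57°, sin 57°) = (-41.081, 19.306). The tangent condition forces LT to be normal to TW, so TW runs along (−sin 57°, cos 57°); with |TW| = 10.5, W = (-49.887, 25.025). Then |ZW| = |W − Z| = 55.812.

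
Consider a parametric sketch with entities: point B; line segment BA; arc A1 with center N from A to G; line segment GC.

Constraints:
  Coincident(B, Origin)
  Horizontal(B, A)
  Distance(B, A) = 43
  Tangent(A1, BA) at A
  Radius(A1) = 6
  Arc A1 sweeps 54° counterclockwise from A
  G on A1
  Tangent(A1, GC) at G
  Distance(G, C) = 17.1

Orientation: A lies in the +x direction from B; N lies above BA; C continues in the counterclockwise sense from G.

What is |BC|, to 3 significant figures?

60.2

B is at the origin; B and A share the same y with |BA| = 43.0 and A on the +x side, so A = (43.0, 0.00). A1 meets BA tangentially, so NA is at right angles to BA, so N = A + (0, 6) = (43.0, 6.00). On A1, A sits at bearing -90° from N; a 54° counterclockwise sweep puts G at bearing -36°, so G = N + 6.0·(cos -36°, sin -36°) = (47.9, 2.47). The tangent condition forces NG to be normal to GC, so GC runs along (−sin -36°, cos -36°); with |GC| = 17.1, C = (57.9, 16.3). Then |BC| = |C − B| = 60.2.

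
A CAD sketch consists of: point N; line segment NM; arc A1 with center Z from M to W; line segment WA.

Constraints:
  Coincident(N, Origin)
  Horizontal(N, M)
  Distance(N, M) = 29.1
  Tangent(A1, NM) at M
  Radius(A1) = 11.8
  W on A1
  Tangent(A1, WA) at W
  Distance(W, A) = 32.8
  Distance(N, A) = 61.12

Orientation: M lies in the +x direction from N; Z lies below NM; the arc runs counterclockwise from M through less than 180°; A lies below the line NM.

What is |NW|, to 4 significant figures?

28.35

N is at the origin; N and M share the same y with |NM| = 29.1 and M on the +x side, so M = (29.10, 0.000). Tangency of A1 to NM means the radius ZM is perpendicular to NM, so Z = M + (0, -11.8) = (29.10, -11.80). Since ZW ⟂ WA (tangency), |ZA| = √(11.8² + 32.8²) = 34.86 regardless of where W sits on A1. So A lies on both circle(N, 61.12) and circle(Z, 34.86); the below-NM intersection is A = (42.40, -44.02). W is the foot of the tangent from A: W = (20.36, -19.73).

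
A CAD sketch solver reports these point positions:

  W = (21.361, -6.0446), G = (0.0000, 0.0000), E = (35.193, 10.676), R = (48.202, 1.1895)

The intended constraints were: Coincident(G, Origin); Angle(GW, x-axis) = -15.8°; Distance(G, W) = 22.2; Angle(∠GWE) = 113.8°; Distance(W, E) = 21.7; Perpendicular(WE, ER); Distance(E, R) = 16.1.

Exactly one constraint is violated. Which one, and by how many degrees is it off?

Perpendicular(WE, ER) — off by 3.50°.

G = (0.00, 0.00) ✓; GW at -15.80° ✓; |GW| = 22.20 ✓; ∠GWE = 113.8° ✓; |WE| = 21.70 ✓; ∠(WE, ER) = 86.50° ✗; |ER| = 16.10 ✓.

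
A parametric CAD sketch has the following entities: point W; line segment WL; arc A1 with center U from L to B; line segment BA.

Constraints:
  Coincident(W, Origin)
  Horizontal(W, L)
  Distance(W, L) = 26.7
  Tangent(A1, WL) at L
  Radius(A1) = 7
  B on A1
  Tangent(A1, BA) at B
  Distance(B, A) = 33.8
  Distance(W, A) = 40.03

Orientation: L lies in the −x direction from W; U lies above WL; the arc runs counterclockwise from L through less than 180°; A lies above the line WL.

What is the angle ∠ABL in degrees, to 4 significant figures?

141.8°

Checks: ∠(UL, LW) = 90.00° ✓; |UL| = 7.000 ✓; |UB| = 7.000 ✓; ∠(UB, BA) = 90.00° ✓; |BA| = 33.80 ✓; |WA| = 40.03 ✓.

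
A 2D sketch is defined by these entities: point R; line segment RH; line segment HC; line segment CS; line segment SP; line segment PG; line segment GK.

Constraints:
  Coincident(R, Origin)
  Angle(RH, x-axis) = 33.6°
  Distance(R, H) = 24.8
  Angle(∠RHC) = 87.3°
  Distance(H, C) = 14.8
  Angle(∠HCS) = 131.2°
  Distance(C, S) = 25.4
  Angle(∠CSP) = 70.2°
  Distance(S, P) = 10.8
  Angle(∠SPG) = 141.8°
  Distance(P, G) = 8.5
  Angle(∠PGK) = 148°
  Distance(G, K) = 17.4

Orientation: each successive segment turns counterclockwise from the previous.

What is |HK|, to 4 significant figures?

7.734

∠SPG = 141.8° gives PG at -36.90° from the x-axis; with |PG| = 8.5, G = (-3.838, 12.28). ∠PGK = 148.0° gives GK at -4.900° from the x-axis; with |GK| = 17.4, K = (13.50, 10.79). Then |HK| = |K − H| = 7.734.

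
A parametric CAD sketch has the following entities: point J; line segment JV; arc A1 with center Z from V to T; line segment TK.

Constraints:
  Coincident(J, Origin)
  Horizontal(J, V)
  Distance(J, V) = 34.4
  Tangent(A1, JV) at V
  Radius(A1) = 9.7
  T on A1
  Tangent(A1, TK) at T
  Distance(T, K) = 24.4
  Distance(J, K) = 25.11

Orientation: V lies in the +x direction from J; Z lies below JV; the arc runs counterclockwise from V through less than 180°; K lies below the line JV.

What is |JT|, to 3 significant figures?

27.1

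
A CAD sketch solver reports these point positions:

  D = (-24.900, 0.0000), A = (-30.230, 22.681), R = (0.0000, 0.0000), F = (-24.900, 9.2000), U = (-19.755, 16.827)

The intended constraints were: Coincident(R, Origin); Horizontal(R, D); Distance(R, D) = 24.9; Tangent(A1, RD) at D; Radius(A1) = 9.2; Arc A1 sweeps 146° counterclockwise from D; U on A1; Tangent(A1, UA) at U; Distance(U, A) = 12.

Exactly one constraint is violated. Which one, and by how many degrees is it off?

Tangent(A1, UA) at U — off by 4.80°.

R = (0.00, 0.00) ✓; R.y = 0.00, D.y = 0.00 ✓; |RD| = 24.90 ✓; ∠(FD, DR) = 90.00° ✓; |FD| = 9.200 ✓; bearing(F→U) − bearing(F→D) = 146.0° ✓; |FU| = 9.200 ✓; ∠(FU, UA) = 85.20° ✗; |UA| = 12.00 ✓.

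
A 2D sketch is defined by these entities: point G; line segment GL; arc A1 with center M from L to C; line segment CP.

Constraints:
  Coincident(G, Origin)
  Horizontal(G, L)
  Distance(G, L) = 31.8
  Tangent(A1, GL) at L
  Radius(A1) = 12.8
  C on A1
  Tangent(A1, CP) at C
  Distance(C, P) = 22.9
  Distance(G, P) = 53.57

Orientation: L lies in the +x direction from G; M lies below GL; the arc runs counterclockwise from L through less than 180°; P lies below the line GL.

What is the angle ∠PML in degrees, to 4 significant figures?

167.9°

Checks: G = (0.00, 0.00) ✓; |MC| = 12.80 ✓; ∠(MC, CP) = 90.00° ✓; |CP| = 22.90 ✓; |GP| = 53.57 ✓.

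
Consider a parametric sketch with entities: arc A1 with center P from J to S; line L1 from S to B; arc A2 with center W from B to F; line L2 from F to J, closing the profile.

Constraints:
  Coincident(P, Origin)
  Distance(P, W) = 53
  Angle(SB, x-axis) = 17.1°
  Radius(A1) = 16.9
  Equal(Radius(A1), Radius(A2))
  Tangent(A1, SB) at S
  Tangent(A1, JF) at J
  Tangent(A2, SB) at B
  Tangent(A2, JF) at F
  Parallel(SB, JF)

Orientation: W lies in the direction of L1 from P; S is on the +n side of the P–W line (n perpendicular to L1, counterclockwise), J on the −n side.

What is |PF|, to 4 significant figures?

55.63

The slot axis is L1's direction at 17.1°, so u = (cos 17.1°, sin 17.1°) = (0.9558, 0.2940) and n = (−sin 17.1°, cos 17.1°) = (-0.2940, 0.9558). P is at the origin and W lies 53.0 along u from P, so W = 53.0·u = (50.66, 15.58). Tangency of A1 to both parallel lines with radius 16.9 puts S and J at P ± 16.9·n: S = (-4.969, 16.15), J = (4.969, -16.15). Equal radii place B and F the same way about W: B = W + 16.9·n = (45.69, 31.74), F = W − 16.9·n = (55.63, -0.5688). Then |PF| = |F − P| = 55.63.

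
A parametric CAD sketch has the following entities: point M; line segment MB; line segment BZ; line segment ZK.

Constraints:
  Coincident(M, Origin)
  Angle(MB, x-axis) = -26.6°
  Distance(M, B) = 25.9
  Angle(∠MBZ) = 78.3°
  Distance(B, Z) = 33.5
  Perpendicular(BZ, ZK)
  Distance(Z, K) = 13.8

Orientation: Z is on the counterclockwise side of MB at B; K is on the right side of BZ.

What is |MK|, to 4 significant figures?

48.29

M is at the origin; MB runs at -26.6° with length 25.9, so B = 25.9·(cos -26.6°, sin -26.6°) = (23.16, -11.60). ∠MBZ = 78.3°, so BZ runs at -26.6° + (180° − 78.3°) = 75.10° from the x-axis; with |BZ| = 33.5, Z = B + 33.5·(cos 75.10°, sin 75.10°) = (31.77, 20.78). BZ ⟂ ZK; with |ZK| = 13.8 on the right of BZ, K = Z + 13.8·(0.9664, -0.2571) = (45.11, 17.23). Then |MK| = |K − M| = 48.29.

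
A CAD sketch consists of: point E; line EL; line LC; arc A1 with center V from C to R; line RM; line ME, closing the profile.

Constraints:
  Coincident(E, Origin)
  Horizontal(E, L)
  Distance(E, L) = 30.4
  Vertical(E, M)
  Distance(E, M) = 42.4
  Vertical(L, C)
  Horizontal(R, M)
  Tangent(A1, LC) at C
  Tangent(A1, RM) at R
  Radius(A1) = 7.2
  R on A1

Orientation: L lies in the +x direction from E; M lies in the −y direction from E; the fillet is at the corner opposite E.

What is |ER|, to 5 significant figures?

48.332

The virtual corner opposite E is at (30.400, -42.400). A1 meets LC tangentially, so VC is at right angles to LC and tangency of A1 to RM means the radius VR is perpendicular to RM, with radius 7.2, so the center V sits 7.2 in from both sides at V = (23.200, -35.200). That places the tangent points at C = (30.400, -35.200) on LC and R = (23.200, -42.400) on RM. Then |ER| = |R − E| = 48.332.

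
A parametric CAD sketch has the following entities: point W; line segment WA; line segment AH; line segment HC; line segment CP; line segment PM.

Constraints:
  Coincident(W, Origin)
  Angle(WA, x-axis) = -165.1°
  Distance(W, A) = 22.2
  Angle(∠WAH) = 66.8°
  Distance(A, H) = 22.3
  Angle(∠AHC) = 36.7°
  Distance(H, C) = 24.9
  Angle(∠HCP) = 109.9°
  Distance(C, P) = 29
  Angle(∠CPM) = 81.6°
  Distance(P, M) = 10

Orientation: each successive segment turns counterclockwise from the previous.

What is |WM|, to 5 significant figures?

37.570

∠HCP = 109.9° gives CP at 161.50° from the x-axis; with |CP| = 29.0, P = (-35.803, 10.837). ∠CPM = 81.6° gives PM at -100.10° from the x-axis; with |PM| = 10.0, M = (-37.557, 0.99237). Then |WM| = |M − W| = 37.570.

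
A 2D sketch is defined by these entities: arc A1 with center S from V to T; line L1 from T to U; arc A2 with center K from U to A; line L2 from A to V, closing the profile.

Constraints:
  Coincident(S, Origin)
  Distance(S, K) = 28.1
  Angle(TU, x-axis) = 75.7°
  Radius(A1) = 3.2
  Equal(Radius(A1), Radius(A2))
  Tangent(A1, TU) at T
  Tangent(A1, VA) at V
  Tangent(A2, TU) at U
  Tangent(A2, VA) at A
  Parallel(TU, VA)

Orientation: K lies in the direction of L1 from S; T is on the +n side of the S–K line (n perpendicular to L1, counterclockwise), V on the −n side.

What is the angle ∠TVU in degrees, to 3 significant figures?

77.2°

Tangency of A1 to both parallel lines with radius 3.2 puts T and V at S ± 3.2·n: T = (-3.10, 0.790), V = (3.10, -0.790). Equal radii place U and A the same way about K: U = K + 3.2·n = (3.84, 28.0), A = K − 3.2·n = (10.0, 26.4). Then cos ∠TVU = VT·VU / (|VT||VU|), giving 77.2°.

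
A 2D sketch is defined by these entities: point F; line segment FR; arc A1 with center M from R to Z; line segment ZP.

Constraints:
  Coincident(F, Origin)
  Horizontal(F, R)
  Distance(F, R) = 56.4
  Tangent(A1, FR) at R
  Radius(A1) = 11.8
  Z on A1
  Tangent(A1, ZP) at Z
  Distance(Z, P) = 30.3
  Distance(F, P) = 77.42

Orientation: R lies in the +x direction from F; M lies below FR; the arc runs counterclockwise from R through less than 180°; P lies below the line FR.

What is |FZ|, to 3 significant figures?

50.3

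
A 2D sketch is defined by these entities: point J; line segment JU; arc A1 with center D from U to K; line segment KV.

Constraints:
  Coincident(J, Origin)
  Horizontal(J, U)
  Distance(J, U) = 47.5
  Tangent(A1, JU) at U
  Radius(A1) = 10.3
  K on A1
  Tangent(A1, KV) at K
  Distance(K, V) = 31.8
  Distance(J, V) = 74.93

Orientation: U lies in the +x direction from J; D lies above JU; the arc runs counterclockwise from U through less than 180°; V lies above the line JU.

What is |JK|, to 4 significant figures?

58.22

J is at the origin; JU is horizontal with |JU| = 47.5 and U on the +x side, so U = (47.50, 0.000). Tangency of A1 to JU means the radius DU is perpendicular to JU, so D = U + (0, 10.3) = (47.50, 10.30). Since DK ⟂ KV (tangency), |DV| = √(10.3² + 31.8²) = 33.43 regardless of where K sits on A1. So V lies on both circle(J, 74.93) and circle(D, 33.43); the above-JU intersection is V = (63.62, 39.58). K is the foot of the tangent from V: K = (57.61, 8.354).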